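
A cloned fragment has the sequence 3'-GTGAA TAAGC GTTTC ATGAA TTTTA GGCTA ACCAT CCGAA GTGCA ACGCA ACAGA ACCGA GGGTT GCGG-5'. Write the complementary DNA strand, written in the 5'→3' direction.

The strand is given 3'→5', so its complement runs 5'→3' in the same left-to-right order: pair each base A↔T, G↔C.

5'-CACTTATTCGCAAAGTACTTAAAATCCGATTGGTAGGCTTCACGTTGCGTTGTCTTGGCTCCCAACGCC-3'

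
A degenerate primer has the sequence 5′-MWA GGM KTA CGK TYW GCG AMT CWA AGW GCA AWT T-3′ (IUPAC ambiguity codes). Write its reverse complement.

5'-AAWTTGCWCTTWGAKTCGCWRAMCGTAMKCCTWK-3'

Standard pairs A↔T, G↔C; ambiguity codes pair Y↔R, M↔K, W↔W. Complement (KWTCCKMATGCMARWCGCTKAGWTTCWCGTTWAA), then reverse for 5'→3'.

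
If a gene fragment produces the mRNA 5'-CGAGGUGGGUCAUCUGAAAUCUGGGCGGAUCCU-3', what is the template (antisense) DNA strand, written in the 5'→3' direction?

Replace U with T to get the coding DNA strand: CGAGGTGGGTCATCTGAAATCTGGGCGGATCCT. The template strand is its reverse complement (complement GCTCCACCCAGTAGACTTTAGACCCGCCTAGGA, then reverse).

5'-AGGATCCGCCCAGATTTCAGATGACCCACCTCG-3'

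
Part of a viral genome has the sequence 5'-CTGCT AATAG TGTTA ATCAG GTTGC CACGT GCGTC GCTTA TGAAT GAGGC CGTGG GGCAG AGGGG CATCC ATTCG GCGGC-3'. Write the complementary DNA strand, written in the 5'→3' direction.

Pairing A↔T and G↔C gives GACGATTATCACAATTAGTCCAACGGTGCACGCAGCGAATACTTACTCCGGCACCCCGTCTCCCCGTAGGTAAGCCGCCG, running 3'→5'. Reverse for the 5'→3' convention.

5'-GCCGCCGAATGGATGCCCCTCTGCCCCACGGCCTCATTCATAAGCGACGCACGTGGCAACCTGATTAACACTATTAGCAG-3'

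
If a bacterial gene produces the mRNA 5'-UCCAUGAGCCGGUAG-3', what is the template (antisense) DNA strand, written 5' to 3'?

Replace U with T to get the coding DNA strand: TCCATGAGCCGGTAG. The template strand is its reverse complement (complement AGGTACTCGGCCATC, then reverse).

5'-CTACCGGCTCATGGA-3'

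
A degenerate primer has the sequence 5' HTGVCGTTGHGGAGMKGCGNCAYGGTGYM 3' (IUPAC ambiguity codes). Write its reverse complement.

5'-KRCACCRTGNCGCMKCTCCDCAACGBCAD-3'

Standard pairs A↔T, G↔C; ambiguity codes pair Y↔R, M↔K, H↔D, V↔B, N↔N. Complement (DACBGCAACDCCTCKMCGCNGTRCCACRK), then reverse for 5'→3'.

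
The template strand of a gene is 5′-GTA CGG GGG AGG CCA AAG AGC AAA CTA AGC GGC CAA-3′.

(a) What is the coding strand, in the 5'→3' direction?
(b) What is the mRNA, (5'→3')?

(a) The coding strand is the reverse complement of the template: complement CATGCCCCCTCCGGTTTCTCGTTTGATTCGCCGGTT, then reverse.
(b) mRNA has the coding-strand sequence with T→U.

(a) 5'-TTGGCCGCTTAGTTTGCTCTTTGGCCTCCCCCGTAC-3'
(b) 5′-UUGGCCGCUUAGUUUGCUCUUUGGCCUCCCCCGUAC-3′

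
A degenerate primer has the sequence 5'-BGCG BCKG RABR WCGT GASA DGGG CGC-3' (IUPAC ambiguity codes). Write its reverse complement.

Standard pairs A↔T, G↔C; ambiguity codes pair R↔Y, K↔M, W↔W, S↔S, B↔V, D↔H. Complement (VCGCVGMCYTVYWGCACTSTHCCCGCG), then reverse for 5'→3'.

5'-GCGCCCHTSTCACGWYVTYCMGVCGCV-3'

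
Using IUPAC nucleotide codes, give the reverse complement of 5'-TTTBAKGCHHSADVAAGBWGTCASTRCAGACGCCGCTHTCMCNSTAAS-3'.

Standard pairs A↔T, G↔C; ambiguity codes pair R↔Y, M↔K, W↔W, S↔S, B↔V, D↔H, N↔N. Complement (AAAVTMCGDDSTHBTTCVWCAGTSAYGTCTGCGGCGADAGKGNSATTS), then reverse for 5'→3'.

5'-STTASNGKGADAGCGGCGTCTGYASTGACWVCTTBHTSDDGCMTVAAA-3'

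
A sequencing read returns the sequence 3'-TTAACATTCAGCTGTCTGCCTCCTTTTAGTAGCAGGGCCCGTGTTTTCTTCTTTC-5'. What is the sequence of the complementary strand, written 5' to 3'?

The strand is given 3'→5', so its complement runs 5'→3' in the same left-to-right order: pair each base A↔T, G↔C.

5'-AATTGTAAGTCGACAGACGGAGGAAAATCATCGTCCCGGGCACAAAAGAAGAAAG-3'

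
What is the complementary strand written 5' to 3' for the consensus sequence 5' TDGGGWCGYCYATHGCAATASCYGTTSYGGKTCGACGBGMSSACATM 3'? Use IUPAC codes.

Standard pairs A↔T, G↔C; ambiguity codes pair Y↔R, M↔K, W↔W, S↔S, B↔V, D↔H. Complement (AHCCCWGCRGRTADCGTTATSGRCAASRCCMAGCTGCVCKSSTGTAK), then reverse for 5'→3'.

5'-KATGTSSKCVCGTCGAMCCRSAACRGSTATTGCDATRGRCGWCCCHA-3'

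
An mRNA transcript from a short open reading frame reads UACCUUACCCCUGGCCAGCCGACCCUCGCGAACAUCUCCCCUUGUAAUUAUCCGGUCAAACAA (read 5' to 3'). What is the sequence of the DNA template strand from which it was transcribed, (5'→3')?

Replace U with T to get the coding DNA strand: TACCTTACCCCTGGCCAGCCGACCCTCGCGAACATCTCCCCTTGTAATTATCCGGTCAAACAA. The template strand is its reverse complement (complement ATGGAATGGGGACCGGTCGGCTGGGAGCGCTTGTAGAGGGGAACATTAATAGGCCAGTTTGTT, then reverse).

5'-TTGTTTGACCGGATAATTACAAGGGGAGATGTTCGCGAGGGTCGGCTGGCCAGGGGTAAGGTA-3'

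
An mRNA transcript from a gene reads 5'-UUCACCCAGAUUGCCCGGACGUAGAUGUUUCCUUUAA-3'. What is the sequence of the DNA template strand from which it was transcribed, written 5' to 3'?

5′-TTAAAGGAAACATCTACGTCCGGGCAATCTGGGTGAA-3′

Replace U with T to get the coding DNA strand: TTCACCCAGATTGCCCGGACGTAGATGTTTCCTTTAA. The template strand is its reverse complement (complement AAGTGGGTCTAACGGGCCTGCATCTACAAAGGAAATT, then reverse).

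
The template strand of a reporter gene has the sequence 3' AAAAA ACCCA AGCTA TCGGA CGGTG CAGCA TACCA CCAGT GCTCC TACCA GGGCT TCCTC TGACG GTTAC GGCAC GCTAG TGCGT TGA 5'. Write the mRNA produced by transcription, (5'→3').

5′-UUUUUUGGGUUCGAUAGCCUGCCACGUCGUAUGGUGGUCACGAGGAUGGUCCCGAAGGAGACUGCCAAUGCCGUGCGAUCACGCAACU-3′

Reading the template 3'→5' as shown, RNA polymerase pairs each base (A→U, T→A, G↔C) to build mRNA 5'→3' directly.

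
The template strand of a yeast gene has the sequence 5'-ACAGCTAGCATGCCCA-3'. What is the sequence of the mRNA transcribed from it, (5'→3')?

The mRNA has the sequence of the coding strand (reverse complement of the template) with T→U. Reverse complement of ACAGCTAGCATGCCCA is TGGGCATGCTAGCTGT; then T→U.

5'-UGGGCAUGCUAGCUGU-3'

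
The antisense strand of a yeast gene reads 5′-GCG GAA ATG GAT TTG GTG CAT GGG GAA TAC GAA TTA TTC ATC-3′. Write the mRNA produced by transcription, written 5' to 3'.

The mRNA has the sequence of the coding strand (reverse complement of the template) with T→U. Reverse complement of GCGGAAATGGATTTGGTGCATGGGGAATACGAATTATTCATC is GATGAATAATTCGTATTCCCCATGCACCAAATCCATTTCCGC; then T→U.

5'-GAUGAAUAAUUCGUAUUCCCCAUGCACCAAAUCCAUUUCCGC-3'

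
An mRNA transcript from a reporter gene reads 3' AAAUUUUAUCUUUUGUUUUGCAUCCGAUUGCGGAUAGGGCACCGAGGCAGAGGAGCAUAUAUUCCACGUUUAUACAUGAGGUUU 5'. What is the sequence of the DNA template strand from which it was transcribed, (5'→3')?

Written 5'→3' the mRNA is UUUGGAGUACAUAUUUGCACCUUAUAUACGAGGAGACGGAGCCACGGGAUAGGCGUUAGCCUACGUUUUGUUUUCUAUUUUAAA, so the coding DNA strand is TTTGGAGTACATATTTGCACCTTATATACGAGGAGACGGAGCCACGGGATAGGCGTTAGCCTACGTTTTGTTTTCTATTTTAAA. The template is its reverse complement.

5'-TTTAAAATAGAAAACAAAACGTAGGCTAACGCCTATCCCGTGGCTCCGTCTCCTCGTATATAAGGTGCAAATATGTACTCCAAA-3'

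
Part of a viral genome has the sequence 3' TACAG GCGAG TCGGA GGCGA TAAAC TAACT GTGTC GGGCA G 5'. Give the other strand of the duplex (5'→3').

5'-ATGTCCGCTCAGCCTCCGCTATTTGATTGACACAGCCCGTC-3'

The strand is given 3'→5', so its complement runs 5'→3' in the same left-to-right order: pair each base A↔T, G↔C.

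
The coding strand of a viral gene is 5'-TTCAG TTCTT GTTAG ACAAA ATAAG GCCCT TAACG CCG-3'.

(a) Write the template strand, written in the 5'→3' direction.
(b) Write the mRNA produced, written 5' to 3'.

(a) 5'-CGGCGTTAAGGGCCTTATTTTGTCTAACAAGAACTGAA-3'
(b) 5'-UUCAGUUCUUGUUAGACAAAAUAAGGCCCUUAACGCCG-3'

(a) The template strand is the reverse complement of the coding strand: complement AAGTCAAGAACAATCTGTTTTATTCCGGGAATTGCGGC, then reverse.
(b) mRNA matches the coding strand with T→U.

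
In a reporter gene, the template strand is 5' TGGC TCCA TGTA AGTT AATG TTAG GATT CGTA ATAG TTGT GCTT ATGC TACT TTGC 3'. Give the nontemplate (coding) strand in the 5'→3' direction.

5'-GCAAAGTAGCATAAGCACAACTATTACGAATCCTAACATTAACTTACATGGAGCCA-3'

The coding strand is complementary and antiparallel to the template: take the complement (A↔T, G↔C) and reverse.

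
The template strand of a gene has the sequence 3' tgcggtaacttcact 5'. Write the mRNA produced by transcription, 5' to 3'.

5'-ACGCCAUUGAAGUGA-3'

Reading the template 3'→5' as shown, RNA polymerase pairs each base (A→U, T→A, G↔C) to build mRNA 5'→3' directly.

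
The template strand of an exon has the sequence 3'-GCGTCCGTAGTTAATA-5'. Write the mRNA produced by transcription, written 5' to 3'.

5'-CGCAGGCAUCAAUUAU-3'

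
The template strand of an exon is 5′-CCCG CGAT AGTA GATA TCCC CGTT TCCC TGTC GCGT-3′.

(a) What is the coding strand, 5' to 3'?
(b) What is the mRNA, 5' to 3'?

(a) 5'-ACGCGACAGGGAAACGGGGATATCTACTATCGCGGG-3'
(b) 5'-ACGCGACAGGGAAACGGGGAUAUCUACUAUCGCGGG-3'

(a) The coding strand is the reverse complement of the template: complement GGGCGCTATCATCTATAGGGGCAAAGGGACAGCGCA, then reverse.
(b) mRNA has the coding-strand sequence with T→U.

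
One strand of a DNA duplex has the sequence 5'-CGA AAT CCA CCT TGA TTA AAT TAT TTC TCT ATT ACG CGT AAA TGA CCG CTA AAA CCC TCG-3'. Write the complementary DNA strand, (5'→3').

5'-CGAGGGTTTTAGCGGTCATTTACGCGTAATAGAGAAATAATTTAATCAAGGTGGATTTCG-3'

Pairing A↔T and G↔C gives GCTTTAGGTGGAACTAATTTAATAAAGAGATAATGCGCATTTACTGGCGATTTTGGGAGC, running 3'→5'. Reverse for the 5'→3' convention.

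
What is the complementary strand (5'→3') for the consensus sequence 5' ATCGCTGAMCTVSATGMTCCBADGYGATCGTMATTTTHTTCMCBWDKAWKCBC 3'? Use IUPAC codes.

5′-GVGMWTMHWVGKGAADAAAATKACGATCRCHTVGGAKCATSBAGKTCAGCGAT-3′

Standard pairs A↔T, G↔C; ambiguity codes pair Y↔R, M↔K, W↔W, S↔S, B↔V, D↔H. Complement (TAGCGACTKGABSTACKAGGVTHCRCTAGCAKTAAAADAAGKGVWHMTWMGVG), then reverse for 5'→3'.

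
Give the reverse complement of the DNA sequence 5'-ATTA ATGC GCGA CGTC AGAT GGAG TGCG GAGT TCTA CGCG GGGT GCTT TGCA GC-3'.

5'-GCTGCAAAGCACCCCGCGTAGAACTCCGCACTCCATCTGACGTCGCGCATTAAT-3'

Complement each base (A↔T, G↔C): TAATTACGCGCTGCAGTCTACCTCACGCCTCAAGATGCGCCCCACGAAACGTCG. Then reverse.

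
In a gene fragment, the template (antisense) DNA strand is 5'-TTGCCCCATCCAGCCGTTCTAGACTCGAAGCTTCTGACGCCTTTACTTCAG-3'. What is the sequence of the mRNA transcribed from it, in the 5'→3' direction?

5'-CUGAAGUAAAGGCGUCAGAAGCUUCGAGUCUAGAACGGCUGGAUGGGGCAA-3'

RNA polymerase reads the template 3'→5' and synthesizes mRNA 5'→3' by base-pairing (A→U, T→A, G↔C). The complement of the template is AACGGGGTAGGTCGGCAAGATCTGAGCTTCGAAGACTGCGGAAATGAAGTC; antiparallel, so 5'→3' the coding strand is CTGAAGTAAAGGCGTCAGAAGCTTCGAGTCTAGAACGGCTGGATGGGGCAA. Replace T with U for the mRNA.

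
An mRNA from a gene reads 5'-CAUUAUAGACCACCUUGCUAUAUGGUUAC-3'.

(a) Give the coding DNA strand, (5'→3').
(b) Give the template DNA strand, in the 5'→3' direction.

(a) The coding strand matches the mRNA with U→T.
(b) The template strand is the reverse complement of the coding strand.

(a) 5'-CATTATAGACCACCTTGCTATATGGTTAC-3'
(b) 5'-GTAACCATATAGCAAGGTGGTCTATAATG-3'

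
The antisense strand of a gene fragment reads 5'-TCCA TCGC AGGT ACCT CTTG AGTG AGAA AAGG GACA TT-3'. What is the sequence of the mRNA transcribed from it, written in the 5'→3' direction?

The mRNA has the sequence of the coding strand (reverse complement of the template) with T→U. Reverse complement of TCCATCGCAGGTACCTCTTGAGTGAGAAAAGGGACATT is AATGTCCCTTTTCTCACTCAAGAGGTACCTGCGATGGA; then T→U.

5′-AAUGUCCCUUUUCUCACUCAAGAGGUACCUGCGAUGGA-3′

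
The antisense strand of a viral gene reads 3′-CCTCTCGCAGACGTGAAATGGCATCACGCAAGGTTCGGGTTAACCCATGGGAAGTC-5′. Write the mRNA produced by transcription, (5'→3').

5′-GGAGAGCGUCUGCACUUUACCGUAGUGCGUUCCAAGCCCAAUUGGGUACCCUUCAG-3′

Reading the template 3'→5' as shown, RNA polymerase pairs each base (A→U, T→A, G↔C) to build mRNA 5'→3' directly.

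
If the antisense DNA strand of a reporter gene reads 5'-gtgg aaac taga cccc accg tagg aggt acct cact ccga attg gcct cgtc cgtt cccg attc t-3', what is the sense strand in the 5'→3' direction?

The coding strand is complementary and antiparallel to the template: take the complement (A↔T, G↔C) and reverse.

5′-AGAATCGGGAACGGACGAGGCCAATTCGGAGTGAGGTACCTCCTACGGTGGGGTCTAGTTTCCAC-3′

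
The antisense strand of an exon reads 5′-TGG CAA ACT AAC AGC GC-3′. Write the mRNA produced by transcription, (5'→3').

RNA polymerase reads the template 3'→5' and synthesizes mRNA 5'→3' by base-pairing (A→U, T→A, G↔C). The complement of the template is ACCGTTTGATTGTCGCG; antiparallel, so 5'→3' the coding strand is GCGCTGTTAGTTTGCCA. Replace T with U for the mRNA.

5′-GCGCUGUUAGUUUGCCA-3′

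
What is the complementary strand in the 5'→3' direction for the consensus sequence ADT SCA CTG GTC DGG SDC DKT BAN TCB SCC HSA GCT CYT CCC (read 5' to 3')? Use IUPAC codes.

Standard pairs A↔T, G↔C; ambiguity codes pair Y↔R, K↔M, S↔S, B↔V, D↔H, N↔N. Complement (THASGTGACCAGHCCSHGHMAVTNAGVSGGDSTCGAGRAGGG), then reverse for 5'→3'.

5′-GGGARGAGCTSDGGSVGANTVAMHGHSCCHGACCAGTGSAHT-3′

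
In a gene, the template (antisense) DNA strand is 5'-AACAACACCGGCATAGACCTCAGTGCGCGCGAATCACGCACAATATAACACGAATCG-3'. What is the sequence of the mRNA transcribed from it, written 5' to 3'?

The mRNA has the sequence of the coding strand (reverse complement of the template) with T→U. Reverse complement of AACAACACCGGCATAGACCTCAGTGCGCGCGAATCACGCACAATATAACACGAATCG is CGATTCGTGTTATATTGTGCGTGATTCGCGCGCACTGAGGTCTATGCCGGTGTTGTT; then T→U.

5′-CGAUUCGUGUUAUAUUGUGCGUGAUUCGCGCGCACUGAGGUCUAUGCCGGUGUUGUU-3′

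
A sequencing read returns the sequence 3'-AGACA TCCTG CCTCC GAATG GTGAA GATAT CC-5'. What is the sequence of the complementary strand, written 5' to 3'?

5'-TCTGTAGGACGGAGGCTTACCACTTCTATAGG-3'

The strand is given 3'→5', so its complement runs 5'→3' in the same left-to-right order: pair each base A↔T, G↔C.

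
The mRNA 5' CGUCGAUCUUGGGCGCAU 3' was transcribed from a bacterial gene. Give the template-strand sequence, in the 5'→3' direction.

Replace U with T to get the coding DNA strand: CGTCGATCTTGGGCGCAT. The template strand is its reverse complement (complement GCAGCTAGAACCCGCGTA, then reverse).

5'-ATGCGCCCAAGATCGACG-3'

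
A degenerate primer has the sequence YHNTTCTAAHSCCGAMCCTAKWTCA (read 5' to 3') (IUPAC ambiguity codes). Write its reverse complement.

5′-TGAWMTAGGKTCGGSDTTAGAANDR-3′

Standard pairs A↔T, G↔C; ambiguity codes pair Y↔R, M↔K, W↔W, S↔S, H↔D, N↔N. Complement (RDNAAGATTDSGGCTKGGATMWAGT), then reverse for 5'→3'.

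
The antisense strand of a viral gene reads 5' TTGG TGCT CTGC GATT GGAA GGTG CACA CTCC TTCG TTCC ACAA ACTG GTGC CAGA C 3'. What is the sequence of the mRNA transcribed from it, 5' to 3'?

5'-GUCUGGCACCAGUUUGUGGAACGAAGGAGUGUGCACCUUCCAAUCGCAGAGCACCAA-3'

The mRNA has the sequence of the coding strand (reverse complement of the template) with T→U. Reverse complement of TTGGTGCTCTGCGATTGGAAGGTGCACACTCCTTCGTTCCACAAACTGGTGCCAGAC is GTCTGGCACCAGTTTGTGGAACGAAGGAGTGTGCACCTTCCAATCGCAGAGCACCAA; then T→U.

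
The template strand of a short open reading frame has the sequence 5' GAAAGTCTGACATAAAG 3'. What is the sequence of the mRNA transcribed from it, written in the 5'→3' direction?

5'-CUUUAUGUCAGACUUUC-3'

RNA polymerase reads the template 3'→5' and synthesizes mRNA 5'→3' by base-pairing (A→U, T→A, G↔C). The complement of the template is CTTTCAGACTGTATTTC; antiparallel, so 5'→3' the coding strand is CTTTATGTCAGACTTTC. Replace T with U for the mRNA.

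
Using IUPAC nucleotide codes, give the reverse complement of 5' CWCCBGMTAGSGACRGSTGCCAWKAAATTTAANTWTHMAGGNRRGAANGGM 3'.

Standard pairs A↔T, G↔C; ambiguity codes pair R↔Y, M↔K, W↔W, S↔S, B↔V, H↔D, N↔N. Complement (GWGGVCKATCSCTGYCSACGGTWMTTTAAATTNAWADKTCCNYYCTTNCCK), then reverse for 5'→3'.

5'-KCCNTTCYYNCCTKDAWANTTAAATTTMWTGGCASCYGTCSCTAKCVGGWG-3'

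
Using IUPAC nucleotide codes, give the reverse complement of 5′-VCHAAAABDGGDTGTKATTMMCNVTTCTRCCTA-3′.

5'-TAGGYAGAABNGKKAATMACAHCCHVTTTTDGB-3'

Standard pairs A↔T, G↔C; ambiguity codes pair R↔Y, M↔K, B↔V, D↔H, N↔N. Complement (BGDTTTTVHCCHACAMTAAKKGNBAAGAYGGAT), then reverse for 5'→3'.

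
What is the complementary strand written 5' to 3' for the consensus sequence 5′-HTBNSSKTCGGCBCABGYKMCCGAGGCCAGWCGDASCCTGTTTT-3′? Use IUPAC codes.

5'-AAAACAGGSTHCGWCTGGCCTCGGKMRCVTGVGCCGAMSSNVAD-3'

Standard pairs A↔T, G↔C; ambiguity codes pair Y↔R, M↔K, W↔W, S↔S, B↔V, D↔H, N↔N. Complement (DAVNSSMAGCCGVGTVCRMKGGCTCCGGTCWGCHTSGGACAAAA), then reverse for 5'→3'.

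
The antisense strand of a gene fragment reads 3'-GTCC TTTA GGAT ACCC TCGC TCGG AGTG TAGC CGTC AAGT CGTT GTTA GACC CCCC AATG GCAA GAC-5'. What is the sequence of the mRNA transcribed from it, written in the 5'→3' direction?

Reading the template 3'→5' as shown, RNA polymerase pairs each base (A→U, T→A, G↔C) to build mRNA 5'→3' directly.

5'-CAGGAAAUCCUAUGGGAGCGAGCCUCACAUCGGCAGUUCAGCAACAAUCUGGGGGGUUACCGUUCUG-3'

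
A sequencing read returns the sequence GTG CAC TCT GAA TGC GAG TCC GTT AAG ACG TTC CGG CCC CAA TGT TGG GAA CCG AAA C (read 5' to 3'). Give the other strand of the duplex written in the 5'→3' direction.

5'-GTTTCGGTTCCCAACATTGGGGCCGGAACGTCTTAACGGACTCGCATTCAGAGTGCAC-3'

Pairing A↔T and G↔C gives CACGTGAGACTTACGCTCAGGCAATTCTGCAAGGCCGGGGTTACAACCCTTGGCTTTG, running 3'→5'. Reverse for the 5'→3' convention.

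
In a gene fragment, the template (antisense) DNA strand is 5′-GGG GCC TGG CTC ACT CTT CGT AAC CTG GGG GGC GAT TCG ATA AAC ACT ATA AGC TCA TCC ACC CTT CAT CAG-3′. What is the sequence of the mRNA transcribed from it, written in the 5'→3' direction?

The mRNA has the sequence of the coding strand (reverse complement of the template) with T→U. Reverse complement of GGGGCCTGGCTCACTCTTCGTAACCTGGGGGGCGATTCGATAAACACTATAAGCTCATCCACCCTTCATCAG is CTGATGAAGGGTGGATGAGCTTATAGTGTTTATCGAATCGCCCCCCAGGTTACGAAGAGTGAGCCAGGCCCC; then T→U.

5′-CUGAUGAAGGGUGGAUGAGCUUAUAGUGUUUAUCGAAUCGCCCCCCAGGUUACGAAGAGUGAGCCAGGCCCC-3′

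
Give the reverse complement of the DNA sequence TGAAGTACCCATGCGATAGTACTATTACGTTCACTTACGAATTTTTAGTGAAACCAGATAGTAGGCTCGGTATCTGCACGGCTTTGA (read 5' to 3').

Complement each base (A↔T, G↔C): ACTTCATGGGTACGCTATCATGATAATGCAAGTGAATGCTTAAAAATCACTTTGGTCTATCATCCGAGCCATAGACGTGCCGAAACT. Then reverse.

5'-TCAAAGCCGTGCAGATACCGAGCCTACTATCTGGTTTCACTAAAAATTCGTAAGTGAACGTAATAGTACTATCGCATGGGTACTTCA-3'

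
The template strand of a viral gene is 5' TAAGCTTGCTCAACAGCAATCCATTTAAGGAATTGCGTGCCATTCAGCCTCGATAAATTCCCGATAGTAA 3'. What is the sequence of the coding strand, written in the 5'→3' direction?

5′-TTACTATCGGGAATTTATCGAGGCTGAATGGCACGCAATTCCTTAAATGGATTGCTGTTGAGCAAGCTTA-3′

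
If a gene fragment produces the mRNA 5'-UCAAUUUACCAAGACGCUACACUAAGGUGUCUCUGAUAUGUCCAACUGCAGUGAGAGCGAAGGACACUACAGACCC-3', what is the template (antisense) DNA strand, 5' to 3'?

5′-GGGTCTGTAGTGTCCTTCGCTCTCACTGCAGTTGGACATATCAGAGACACCTTAGTGTAGCGTCTTGGTAAATTGA-3′

Replace U with T to get the coding DNA strand: TCAATTTACCAAGACGCTACACTAAGGTGTCTCTGATATGTCCAACTGCAGTGAGAGCGAAGGACACTACAGACCC. The template strand is its reverse complement (complement AGTTAAATGGTTCTGCGATGTGATTCCACAGAGACTATACAGGTTGACGTCACTCTCGCTTCCTGTGATGTCTGGG, then reverse).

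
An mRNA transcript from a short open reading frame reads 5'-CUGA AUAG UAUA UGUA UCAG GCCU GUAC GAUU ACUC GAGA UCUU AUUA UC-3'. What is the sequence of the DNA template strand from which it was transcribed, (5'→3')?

5'-GATAATAAGATCTCGAGTAATCGTACAGGCCTGATACATATACTATTCAG-3'

Replace U with T to get the coding DNA strand: CTGAATAGTATATGTATCAGGCCTGTACGATTACTCGAGATCTTATTATC. The template strand is its reverse complement (complement GACTTATCATATACATAGTCCGGACATGCTAATGAGCTCTAGAATAATAG, then reverse).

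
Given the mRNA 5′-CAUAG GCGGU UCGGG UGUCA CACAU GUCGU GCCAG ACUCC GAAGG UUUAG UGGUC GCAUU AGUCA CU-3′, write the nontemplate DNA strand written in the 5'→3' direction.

The coding DNA strand has the same 5'→3' sequence as the mRNA with U replaced by T.

5'-CATAGGCGGTTCGGGTGTCACACATGTCGTGCCAGACTCCGAAGGTTTAGTGGTCGCATTAGTCACT-3'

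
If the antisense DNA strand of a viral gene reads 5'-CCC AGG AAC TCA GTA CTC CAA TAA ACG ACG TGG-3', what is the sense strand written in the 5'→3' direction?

The coding strand is complementary and antiparallel to the template: take the complement (A↔T, G↔C) and reverse.

5'-CCACGTCGTTTATTGGAGTACTGAGTTCCTGGG-3'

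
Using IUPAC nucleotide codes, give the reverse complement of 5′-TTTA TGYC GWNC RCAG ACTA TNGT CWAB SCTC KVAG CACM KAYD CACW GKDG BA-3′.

5′-TVCHMCWGTGHRTMKGTGCTBMGAGSVTWGACNATAGTCTGYGNWCGRCATAAA-3′

Standard pairs A↔T, G↔C; ambiguity codes pair R↔Y, M↔K, W↔W, S↔S, B↔V, D↔H, N↔N. Complement (AAATACRGCWNGYGTCTGATANCAGWTVSGAGMBTCGTGKMTRHGTGWCMHCVT), then reverse for 5'→3'.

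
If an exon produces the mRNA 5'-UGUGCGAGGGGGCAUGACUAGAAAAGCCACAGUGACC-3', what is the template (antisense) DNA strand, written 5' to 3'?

5'-GGTCACTGTGGCTTTTCTAGTCATGCCCCCTCGCACA-3'

Replace U with T to get the coding DNA strand: TGTGCGAGGGGGCATGACTAGAAAAGCCACAGTGACC. The template strand is its reverse complement (complement ACACGCTCCCCCGTACTGATCTTTTCGGTGTCACTGG, then reverse).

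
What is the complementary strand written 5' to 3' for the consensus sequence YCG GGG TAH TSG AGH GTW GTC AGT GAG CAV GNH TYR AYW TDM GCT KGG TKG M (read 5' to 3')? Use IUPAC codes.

Standard pairs A↔T, G↔C; ambiguity codes pair R↔Y, M↔K, W↔W, S↔S, D↔H, V↔B, N↔N. Complement (RGCCCCATDASCTCDCAWCAGTCACTCGTBCNDARYTRWAHKCGAMCCAMCK), then reverse for 5'→3'.

5'-KCMACCMAGCKHAWRTYRADNCBTGCTCACTGACWACDCTCSADTACCCCGR-3'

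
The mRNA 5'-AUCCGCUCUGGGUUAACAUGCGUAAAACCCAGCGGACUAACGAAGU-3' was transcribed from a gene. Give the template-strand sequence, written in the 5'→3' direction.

Replace U with T to get the coding DNA strand: ATCCGCTCTGGGTTAACATGCGTAAAACCCAGCGGACTAACGAAGT. The template strand is its reverse complement (complement TAGGCGAGACCCAATTGTACGCATTTTGGGTCGCCTGATTGCTTCA, then reverse).

5'-ACTTCGTTAGTCCGCTGGGTTTTACGCATGTTAACCCAGAGCGGAT-3'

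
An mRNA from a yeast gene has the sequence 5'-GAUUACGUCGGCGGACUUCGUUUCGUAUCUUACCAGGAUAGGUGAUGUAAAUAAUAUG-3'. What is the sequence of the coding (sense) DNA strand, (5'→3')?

The coding DNA strand has the same 5'→3' sequence as the mRNA with U replaced by T.

5'-GATTACGTCGGCGGACTTCGTTTCGTATCTTACCAGGATAGGTGATGTAAATAATATG-3'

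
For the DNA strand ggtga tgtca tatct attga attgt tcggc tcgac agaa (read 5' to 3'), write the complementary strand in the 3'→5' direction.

Base-pairing A↔T, G↔C gives the complement. The complementary strand is antiparallel, so paired with a 5'→3' strand it runs 3'→5'.

3′-CCACTACAGTATAGATAACTTAACAAGCCGAGCTGTCTT-5′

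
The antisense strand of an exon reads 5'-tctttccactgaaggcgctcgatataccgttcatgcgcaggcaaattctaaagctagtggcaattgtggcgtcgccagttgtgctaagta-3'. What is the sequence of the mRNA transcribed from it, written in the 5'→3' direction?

5′-UACUUAGCACAACUGGCGACGCCACAAUUGCCACUAGCUUUAGAAUUUGCCUGCGCAUGAACGGUAUAUCGAGCGCCUUCAGUGGAAAGA-3′

RNA polymerase reads the template 3'→5' and synthesizes mRNA 5'→3' by base-pairing (A→U, T→A, G↔C). The complement of the template is AGAAAGGTGACTTCCGCGAGCTATATGGCAAGTACGCGTCCGTTTAAGATTTCGATCACCGTTAACACCGCAGCGGTCAACACGATTCAT; antiparallel, so 5'→3' the coding strand is TACTTAGCACAACTGGCGACGCCACAATTGCCACTAGCTTTAGAATTTGCCTGCGCATGAACGGTATATCGAGCGCCTTCAGTGGAAAGA. Replace T with U for the mRNA.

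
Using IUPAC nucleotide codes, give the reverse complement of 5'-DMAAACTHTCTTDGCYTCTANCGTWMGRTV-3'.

Standard pairs A↔T, G↔C; ambiguity codes pair R↔Y, M↔K, W↔W, D↔H, V↔B, N↔N. Complement (HKTTTGADAGAAHCGRAGATNGCAWKCYAB), then reverse for 5'→3'.

5'-BAYCKWACGNTAGARGCHAAGADAGTTTKH-3'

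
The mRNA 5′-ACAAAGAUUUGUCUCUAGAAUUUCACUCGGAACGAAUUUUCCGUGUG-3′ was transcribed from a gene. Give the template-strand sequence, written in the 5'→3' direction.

5'-CACACGGAAAATTCGTTCCGAGTGAAATTCTAGAGACAAATCTTTGT-3'

Replace U with T to get the coding DNA strand: ACAAAGATTTGTCTCTAGAATTTCACTCGGAACGAATTTTCCGTGTG. The template strand is its reverse complement (complement TGTTTCTAAACAGAGATCTTAAAGTGAGCCTTGCTTAAAAGGCACAC, then reverse).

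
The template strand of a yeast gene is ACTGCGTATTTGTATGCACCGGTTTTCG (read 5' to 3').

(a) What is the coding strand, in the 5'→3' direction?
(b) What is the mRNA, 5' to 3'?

(a) The coding strand is the reverse complement of the template: complement TGACGCATAAACATACGTGGCCAAAAGC, then reverse.
(b) mRNA has the coding-strand sequence with T→U.

(a) 5'-CGAAAACCGGTGCATACAAATACGCAGT-3'
(b) 5'-CGAAAACCGGUGCAUACAAAUACGCAGU-3'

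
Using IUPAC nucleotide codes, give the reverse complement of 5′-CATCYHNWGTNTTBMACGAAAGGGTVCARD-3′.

5'-HYTGBACCCTTTCGTKVAANACWNDRGATG-3'

Standard pairs A↔T, G↔C; ambiguity codes pair R↔Y, M↔K, W↔W, B↔V, D↔H, N↔N. Complement (GTAGRDNWCANAAVKTGCTTTCCCABGTYH), then reverse for 5'→3'.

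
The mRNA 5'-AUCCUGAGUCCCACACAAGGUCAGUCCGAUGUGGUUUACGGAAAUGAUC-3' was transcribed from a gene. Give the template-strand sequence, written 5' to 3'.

5'-GATCATTTCCGTAAACCACATCGGACTGACCTTGTGTGGGACTCAGGAT-3'

Replace U with T to get the coding DNA strand: ATCCTGAGTCCCACACAAGGTCAGTCCGATGTGGTTTACGGAAATGATC. The template strand is its reverse complement (complement TAGGACTCAGGGTGTGTTCCAGTCAGGCTACACCAAATGCCTTTACTAG, then reverse).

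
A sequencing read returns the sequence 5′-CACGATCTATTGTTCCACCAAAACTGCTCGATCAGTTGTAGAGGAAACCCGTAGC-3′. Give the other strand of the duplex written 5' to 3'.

5′-GCTACGGGTTTCCTCTACAACTGATCGAGCAGTTTTGGTGGAACAATAGATCGTG-3′

Pairing A↔T and G↔C gives GTGCTAGATAACAAGGTGGTTTTGACGAGCTAGTCAACATCTCCTTTGGGCATCG, running 3'→5'. Reverse for the 5'→3' convention.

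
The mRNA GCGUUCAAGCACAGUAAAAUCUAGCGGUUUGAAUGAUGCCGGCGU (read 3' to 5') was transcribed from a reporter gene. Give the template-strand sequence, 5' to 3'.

Written 5'→3' the mRNA is UGCGGCCGUAGUAAGUUUGGCGAUCUAAAAUGACACGAACUUGCG, so the coding DNA strand is TGCGGCCGTAGTAAGTTTGGCGATCTAAAATGACACGAACTTGCG. The template is its reverse complement.

5'-CGCAAGTTCGTGTCATTTTAGATCGCCAAACTTACTACGGCCGCA-3'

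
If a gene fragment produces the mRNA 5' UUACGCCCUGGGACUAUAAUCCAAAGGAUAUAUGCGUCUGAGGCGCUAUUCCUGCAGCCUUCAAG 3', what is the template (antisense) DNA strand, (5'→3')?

Replace U with T to get the coding DNA strand: TTACGCCCTGGGACTATAATCCAAAGGATATATGCGTCTGAGGCGCTATTCCTGCAGCCTTCAAG. The template strand is its reverse complement (complement AATGCGGGACCCTGATATTAGGTTTCCTATATACGCAGACTCCGCGATAAGGACGTCGGAAGTTC, then reverse).

5′-CTTGAAGGCTGCAGGAATAGCGCCTCAGACGCATATATCCTTTGGATTATAGTCCCAGGGCGTAA-3′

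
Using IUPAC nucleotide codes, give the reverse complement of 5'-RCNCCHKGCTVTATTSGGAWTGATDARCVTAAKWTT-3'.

Standard pairs A↔T, G↔C; ambiguity codes pair R↔Y, K↔M, W↔W, S↔S, D↔H, V↔B, N↔N. Complement (YGNGGDMCGABATAASCCTWACTAHTYGBATTMWAA), then reverse for 5'→3'.

5'-AAWMTTABGYTHATCAWTCCSAATABAGCMDGGNGY-3'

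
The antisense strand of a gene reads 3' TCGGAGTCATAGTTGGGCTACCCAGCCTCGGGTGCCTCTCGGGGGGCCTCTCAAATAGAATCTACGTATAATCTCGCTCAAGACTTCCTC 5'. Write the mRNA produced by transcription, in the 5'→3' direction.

5'-AGCCUCAGUAUCAACCCGAUGGGUCGGAGCCCACGGAGAGCCCCCCGGAGAGUUUAUCUUAGAUGCAUAUUAGAGCGAGUUCUGAAGGAG-3'

Reading the template 3'→5' as shown, RNA polymerase pairs each base (A→U, T→A, G↔C) to build mRNA 5'→3' directly.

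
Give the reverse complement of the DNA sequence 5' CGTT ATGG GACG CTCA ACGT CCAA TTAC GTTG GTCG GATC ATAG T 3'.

Complement each base (A↔T, G↔C): GCAATACCCTGCGAGTTGCAGGTTAATGCAACCAGCCTAGTATCA. Then reverse.

5′-ACTATGATCCGACCAACGTAATTGGACGTTGAGCGTCCCATAACG-3′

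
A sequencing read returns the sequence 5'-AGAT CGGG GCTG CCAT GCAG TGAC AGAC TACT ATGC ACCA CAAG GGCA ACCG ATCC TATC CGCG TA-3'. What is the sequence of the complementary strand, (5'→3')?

5′-TACGCGGATAGGATCGGTTGCCCTTGTGGTGCATAGTAGTCTGTCACTGCATGGCAGCCCCGATCT-3′

Pairing A↔T and G↔C gives TCTAGCCCCGACGGTACGTCACTGTCTGATGATACGTGGTGTTCCCGTTGGCTAGGATAGGCGCAT, running 3'→5'. Reverse for the 5'→3' convention.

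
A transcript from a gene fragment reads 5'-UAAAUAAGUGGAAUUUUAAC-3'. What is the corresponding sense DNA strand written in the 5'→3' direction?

5'-TAAATAAGTGGAATTTTAAC-3'

The coding DNA strand has the same 5'→3' sequence as the mRNA with U replaced by T.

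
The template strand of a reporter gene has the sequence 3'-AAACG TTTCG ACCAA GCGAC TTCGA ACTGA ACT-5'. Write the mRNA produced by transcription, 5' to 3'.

5'-UUUGCAAAGCUGGUUCGCUGAAGCUUGACUUGA-3'

Reading the template 3'→5' as shown, RNA polymerase pairs each base (A→U, T→A, G↔C) to build mRNA 5'→3' directly.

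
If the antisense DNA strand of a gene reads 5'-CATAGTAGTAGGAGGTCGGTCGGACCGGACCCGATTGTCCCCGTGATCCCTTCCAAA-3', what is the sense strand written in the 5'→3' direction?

5'-TTTGGAAGGGATCACGGGGACAATCGGGTCCGGTCCGACCGACCTCCTACTACTATG-3'

The coding strand is complementary and antiparallel to the template: take the complement (A↔T, G↔C) and reverse.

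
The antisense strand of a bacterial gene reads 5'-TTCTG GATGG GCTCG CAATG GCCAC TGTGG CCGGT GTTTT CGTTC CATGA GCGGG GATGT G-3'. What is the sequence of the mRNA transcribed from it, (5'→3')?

The mRNA has the sequence of the coding strand (reverse complement of the template) with T→U. Reverse complement of TTCTGGATGGGCTCGCAATGGCCACTGTGGCCGGTGTTTTCGTTCCATGAGCGGGGATGTG is CACATCCCCGCTCATGGAACGAAAACACCGGCCACAGTGGCCATTGCGAGCCCATCCAGAA; then T→U.

5′-CACAUCCCCGCUCAUGGAACGAAAACACCGGCCACAGUGGCCAUUGCGAGCCCAUCCAGAA-3′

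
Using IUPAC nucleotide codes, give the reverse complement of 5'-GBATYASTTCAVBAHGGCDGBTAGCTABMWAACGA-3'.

5'-TCGTTWKVTAGCTAVCHGCCDTVBTGAASTRATVC-3'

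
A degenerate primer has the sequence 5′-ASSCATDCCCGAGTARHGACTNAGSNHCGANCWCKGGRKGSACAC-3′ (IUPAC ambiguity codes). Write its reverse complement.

5'-GTGTSCMYCCMGWGNTCGDNSCTNAGTCDYTACTCGGGHATGSST-3'

Standard pairs A↔T, G↔C; ambiguity codes pair R↔Y, K↔M, W↔W, S↔S, D↔H, N↔N. Complement (TSSGTAHGGGCTCATYDCTGANTCSNDGCTNGWGMCCYMCSTGTG), then reverse for 5'→3'.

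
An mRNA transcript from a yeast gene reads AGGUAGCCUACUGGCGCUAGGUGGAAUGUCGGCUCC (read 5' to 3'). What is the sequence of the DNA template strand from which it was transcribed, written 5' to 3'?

Replace U with T to get the coding DNA strand: AGGTAGCCTACTGGCGCTAGGTGGAATGTCGGCTCC. The template strand is its reverse complement (complement TCCATCGGATGACCGCGATCCACCTTACAGCCGAGG, then reverse).

5′-GGAGCCGACATTCCACCTAGCGCCAGTAGGCTACCT-3′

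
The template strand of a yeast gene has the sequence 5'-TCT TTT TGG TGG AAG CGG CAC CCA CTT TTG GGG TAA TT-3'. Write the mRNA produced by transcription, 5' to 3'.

The mRNA has the sequence of the coding strand (reverse complement of the template) with T→U. Reverse complement of TCTTTTTGGTGGAAGCGGCACCCACTTTTGGGGTAATT is AATTACCCCAAAAGTGGGTGCCGCTTCCACCAAAAAGA; then T→U.

5′-AAUUACCCCAAAAGUGGGUGCCGCUUCCACCAAAAAGA-3′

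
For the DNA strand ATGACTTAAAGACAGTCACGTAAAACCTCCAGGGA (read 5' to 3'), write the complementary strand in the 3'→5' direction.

3'-TACTGAATTTCTGTCAGTGCATTTTGGAGGTCCCT-5'

Base-pairing A↔T, G↔C gives the complement. The complementary strand is antiparallel, so paired with a 5'→3' strand it runs 3'→5'.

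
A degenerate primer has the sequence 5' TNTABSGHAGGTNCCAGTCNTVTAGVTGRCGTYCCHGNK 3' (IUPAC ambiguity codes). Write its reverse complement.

Standard pairs A↔T, G↔C; ambiguity codes pair R↔Y, K↔M, S↔S, B↔V, H↔D, N↔N. Complement (ANATVSCDTCCANGGTCAGNABATCBACYGCARGGDCNM), then reverse for 5'→3'.

5'-MNCDGGRACGYCABCTABANGACTGGNACCTDCSVTANA-3'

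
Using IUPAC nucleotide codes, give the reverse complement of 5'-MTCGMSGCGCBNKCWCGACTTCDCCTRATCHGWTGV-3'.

Standard pairs A↔T, G↔C; ambiguity codes pair R↔Y, M↔K, W↔W, S↔S, B↔V, D↔H, N↔N. Complement (KAGCKSCGCGVNMGWGCTGAAGHGGAYTAGDCWACB), then reverse for 5'→3'.

5'-BCAWCDGATYAGGHGAAGTCGWGMNVGCGCSKCGAK-3'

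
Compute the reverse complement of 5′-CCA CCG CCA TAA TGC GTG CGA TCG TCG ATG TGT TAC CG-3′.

5'-CGGTAACACATCGACGATCGCACGCATTATGGCGGTGG-3'

Reading the sequence 3'→5' and pairing each base (A↔T, G↔C) gives the reverse complement directly.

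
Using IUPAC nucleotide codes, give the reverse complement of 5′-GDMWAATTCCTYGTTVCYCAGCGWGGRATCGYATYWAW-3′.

5'-WTWRATRCGATYCCWCGCTGRGBAACRAGGAATTWKHC-3'

Standard pairs A↔T, G↔C; ambiguity codes pair R↔Y, M↔K, W↔W, D↔H, V↔B. Complement (CHKWTTAAGGARCAABGRGTCGCWCCYTAGCRTARWTW), then reverse for 5'→3'.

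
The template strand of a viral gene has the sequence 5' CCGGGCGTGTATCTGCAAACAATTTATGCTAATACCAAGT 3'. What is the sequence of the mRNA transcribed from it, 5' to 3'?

The mRNA has the sequence of the coding strand (reverse complement of the template) with T→U. Reverse complement of CCGGGCGTGTATCTGCAAACAATTTATGCTAATACCAAGT is ACTTGGTATTAGCATAAATTGTTTGCAGATACACGCCCGG; then T→U.

5′-ACUUGGUAUUAGCAUAAAUUGUUUGCAGAUACACGCCCGG-3′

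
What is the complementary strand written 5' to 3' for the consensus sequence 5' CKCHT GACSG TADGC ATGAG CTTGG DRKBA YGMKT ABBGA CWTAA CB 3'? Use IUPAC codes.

Standard pairs A↔T, G↔C; ambiguity codes pair R↔Y, M↔K, W↔W, S↔S, B↔V, D↔H. Complement (GMGDACTGSCATHCGTACTCGAACCHYMVTRCKMATVVCTGWATTGV), then reverse for 5'→3'.

5'-VGTTAWGTCVVTAMKCRTVMYHCCAAGCTCATGCHTACSGTCADGMG-3'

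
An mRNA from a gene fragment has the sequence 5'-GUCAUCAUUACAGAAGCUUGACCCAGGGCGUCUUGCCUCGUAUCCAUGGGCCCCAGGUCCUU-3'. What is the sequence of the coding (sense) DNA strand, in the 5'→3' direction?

The coding DNA strand has the same 5'→3' sequence as the mRNA with U replaced by T.

5'-GTCATCATTACAGAAGCTTGACCCAGGGCGTCTTGCCTCGTATCCATGGGCCCCAGGTCCTT-3'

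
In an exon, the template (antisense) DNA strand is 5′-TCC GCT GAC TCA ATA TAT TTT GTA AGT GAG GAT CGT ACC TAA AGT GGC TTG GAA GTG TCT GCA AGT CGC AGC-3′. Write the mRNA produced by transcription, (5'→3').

5′-GCUGCGACUUGCAGACACUUCCAAGCCACUUUAGGUACGAUCCUCACUUACAAAAUAUAUUGAGUCAGCGGA-3′

The mRNA has the sequence of the coding strand (reverse complement of the template) with T→U. Reverse complement of TCCGCTGACTCAATATATTTTGTAAGTGAGGATCGTACCTAAAGTGGCTTGGAAGTGTCTGCAAGTCGCAGC is GCTGCGACTTGCAGACACTTCCAAGCCACTTTAGGTACGATCCTCACTTACAAAATATATTGAGTCAGCGGA; then T→U.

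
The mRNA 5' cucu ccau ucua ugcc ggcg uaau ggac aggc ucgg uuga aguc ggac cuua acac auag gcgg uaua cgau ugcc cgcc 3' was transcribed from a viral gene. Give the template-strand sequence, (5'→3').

5'-GGCGGGCAATCGTATACCGCCTATGTGTTAAGGTCCGACTTCAACCGAGCCTGTCCATTACGCCGGCATAGAATGGAGAG-3'

Replace U with T to get the coding DNA strand: CTCTCCATTCTATGCCGGCGTAATGGACAGGCTCGGTTGAAGTCGGACCTTAACACATAGGCGGTATACGATTGCCCGCC. The template strand is its reverse complement (complement GAGAGGTAAGATACGGCCGCATTACCTGTCCGAGCCAACTTCAGCCTGGAATTGTGTATCCGCCATATGCTAACGGGCGG, then reverse).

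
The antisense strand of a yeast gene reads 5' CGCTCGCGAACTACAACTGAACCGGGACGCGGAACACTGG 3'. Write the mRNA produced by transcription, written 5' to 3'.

The mRNA has the sequence of the coding strand (reverse complement of the template) with T→U. Reverse complement of CGCTCGCGAACTACAACTGAACCGGGACGCGGAACACTGG is CCAGTGTTCCGCGTCCCGGTTCAGTTGTAGTTCGCGAGCG; then T→U.

5'-CCAGUGUUCCGCGUCCCGGUUCAGUUGUAGUUCGCGAGCG-3'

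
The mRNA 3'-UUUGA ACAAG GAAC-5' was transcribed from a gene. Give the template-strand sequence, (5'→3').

Written 5'→3' the mRNA is CAAGGAACAAGUUU, so the coding DNA strand is CAAGGAACAAGTTT. The template is its reverse complement.

5′-AAACTTGTTCCTTG-3′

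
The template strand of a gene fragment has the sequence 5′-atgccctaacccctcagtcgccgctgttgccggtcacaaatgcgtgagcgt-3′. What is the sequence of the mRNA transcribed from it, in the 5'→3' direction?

5′-ACGCUCACGCAUUUGUGACCGGCAACAGCGGCGACUGAGGGGUUAGGGCAU-3′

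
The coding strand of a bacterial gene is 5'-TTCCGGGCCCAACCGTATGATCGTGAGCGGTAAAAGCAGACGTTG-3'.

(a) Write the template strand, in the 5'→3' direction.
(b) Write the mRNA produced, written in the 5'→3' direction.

(a) 5′-CAACGTCTGCTTTTACCGCTCACGATCATACGGTTGGGCCCGGAA-3′
(b) 5′-UUCCGGGCCCAACCGUAUGAUCGUGAGCGGUAAAAGCAGACGUUG-3′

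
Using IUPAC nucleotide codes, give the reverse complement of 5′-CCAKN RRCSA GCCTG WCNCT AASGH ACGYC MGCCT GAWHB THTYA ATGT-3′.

Standard pairs A↔T, G↔C; ambiguity codes pair R↔Y, M↔K, W↔W, S↔S, B↔V, H↔D, N↔N. Complement (GGTMNYYGSTCGGACWGNGATTSCDTGCRGKCGGACTWDVADARTTACA), then reverse for 5'→3'.

5'-ACATTRADAVDWTCAGGCKGRCGTDCSTTAGNGWCAGGCTSGYYNMTGG-3'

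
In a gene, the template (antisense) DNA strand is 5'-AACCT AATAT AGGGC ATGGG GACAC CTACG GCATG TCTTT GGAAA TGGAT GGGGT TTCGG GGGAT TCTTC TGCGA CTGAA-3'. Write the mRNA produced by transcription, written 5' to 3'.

RNA polymerase reads the template 3'→5' and synthesizes mRNA 5'→3' by base-pairing (A→U, T→A, G↔C). The complement of the template is TTGGATTATATCCCGTACCCCTGTGGATGCCGTACAGAAACCTTTACCTACCCCAAAGCCCCCTAAGAAGACGCTGACTT; antiparallel, so 5'→3' the coding strand is TTCAGTCGCAGAAGAATCCCCCGAAACCCCATCCATTTCCAAAGACATGCCGTAGGTGTCCCCATGCCCTATATTAGGTT. Replace T with U for the mRNA.

5'-UUCAGUCGCAGAAGAAUCCCCCGAAACCCCAUCCAUUUCCAAAGACAUGCCGUAGGUGUCCCCAUGCCCUAUAUUAGGUU-3'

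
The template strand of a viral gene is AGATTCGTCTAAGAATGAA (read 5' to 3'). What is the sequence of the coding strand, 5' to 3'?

5'-TTCATTCTTAGACGAATCT-3'

The coding strand is complementary and antiparallel to the template: take the complement (A↔T, G↔C) and reverse.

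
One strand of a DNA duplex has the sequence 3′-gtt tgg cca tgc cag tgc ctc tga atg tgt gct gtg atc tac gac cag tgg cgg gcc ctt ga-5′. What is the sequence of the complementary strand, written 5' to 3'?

5′-CAAACCGGTACGGTCACGGAGACTTACACACGACACTAGATGCTGGTCACCGCCCGGGAACT-3′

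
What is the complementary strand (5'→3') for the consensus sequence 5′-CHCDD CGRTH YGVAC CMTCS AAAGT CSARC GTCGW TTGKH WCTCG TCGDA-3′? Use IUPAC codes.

5'-THCGACGAGWDMCAAWCGACGYTSGACTTTSGAKGGTBCRDAYCGHHGDG-3'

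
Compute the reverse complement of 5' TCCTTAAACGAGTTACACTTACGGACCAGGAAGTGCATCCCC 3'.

5'-GGGGATGCACTTCCTGGTCCGTAAGTGTAACTCGTTTAAGGA-3'

Reading the sequence 3'→5' and pairing each base (A↔T, G↔C) gives the reverse complement directly.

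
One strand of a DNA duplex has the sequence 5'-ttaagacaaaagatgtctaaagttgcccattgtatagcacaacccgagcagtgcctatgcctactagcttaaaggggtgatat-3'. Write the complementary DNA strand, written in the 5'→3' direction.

Pairing A↔T and G↔C gives AATTCTGTTTTCTACAGATTTCAACGGGTAACATATCGTGTTGGGCTCGTCACGGATACGGATGATCGAATTTCCCCACTATA, running 3'→5'. Reverse for the 5'→3' convention.

5'-ATATCACCCCTTTAAGCTAGTAGGCATAGGCACTGCTCGGGTTGTGCTATACAATGGGCAACTTTAGACATCTTTTGTCTTAA-3'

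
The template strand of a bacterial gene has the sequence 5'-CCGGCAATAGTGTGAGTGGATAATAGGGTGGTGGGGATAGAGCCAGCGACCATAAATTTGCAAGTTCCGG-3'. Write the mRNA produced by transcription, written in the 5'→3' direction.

The mRNA has the sequence of the coding strand (reverse complement of the template) with T→U. Reverse complement of CCGGCAATAGTGTGAGTGGATAATAGGGTGGTGGGGATAGAGCCAGCGACCATAAATTTGCAAGTTCCGG is CCGGAACTTGCAAATTTATGGTCGCTGGCTCTATCCCCACCACCCTATTATCCACTCACACTATTGCCGG; then T→U.

5′-CCGGAACUUGCAAAUUUAUGGUCGCUGGCUCUAUCCCCACCACCCUAUUAUCCACUCACACUAUUGCCGG-3′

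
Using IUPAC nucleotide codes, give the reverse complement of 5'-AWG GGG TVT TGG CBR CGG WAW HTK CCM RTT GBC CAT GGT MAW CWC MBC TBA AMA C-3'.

Standard pairs A↔T, G↔C; ambiguity codes pair R↔Y, M↔K, W↔W, B↔V, H↔D. Complement (TWCCCCABAACCGVYGCCWTWDAMGGKYAACVGGTACCAKTWGWGKVGAVTTKTG), then reverse for 5'→3'.

5'-GTKTTVAGVKGWGWTKACCATGGVCAAYKGGMADWTWCCGYVGCCAABACCCCWT-3'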